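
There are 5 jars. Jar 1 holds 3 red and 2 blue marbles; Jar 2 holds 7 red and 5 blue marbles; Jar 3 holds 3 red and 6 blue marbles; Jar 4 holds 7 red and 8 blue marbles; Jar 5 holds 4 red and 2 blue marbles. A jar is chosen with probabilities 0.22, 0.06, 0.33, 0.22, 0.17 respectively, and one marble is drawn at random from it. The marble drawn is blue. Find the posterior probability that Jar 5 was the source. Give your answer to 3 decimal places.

Posterior probability ≈ 0.112

Tabulate prior·likelihood by source: [1] prior 0.22, lik 0.4, product 0.08800; [2] prior 0.06, lik 0.4167, product 0.02500; [3] prior 0.33, lik 0.6667, product 0.2200; [4] prior 0.22, lik 0.5333, product 0.1173; [5] prior 0.17, lik 0.3333, product 0.05667.
Normalizing constant = 0.50700; the posterior for Jar 5 is its product over the sum, 0.05667/0.50700 = 0.112.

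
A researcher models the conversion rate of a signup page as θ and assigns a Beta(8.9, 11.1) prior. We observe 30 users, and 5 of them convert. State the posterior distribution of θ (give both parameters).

Posterior: Beta(13.9, 36.1)

Observing 5 successes and 25 failures updates Beta(8.9, 11.1) by adding the success and failure counts to the two shape parameters: α = 8.9+5 = 13.9, β = 11.1+25 = 36.1.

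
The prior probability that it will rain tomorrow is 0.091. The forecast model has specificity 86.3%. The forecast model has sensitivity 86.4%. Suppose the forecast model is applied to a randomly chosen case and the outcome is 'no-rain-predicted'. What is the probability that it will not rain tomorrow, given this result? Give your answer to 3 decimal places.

Let H be the event that it will rain tomorrow. P(H) = 0.091, so P(¬H) = 0.909. With E the 'no-rain-predicted' result, P(E|H) = 0.136 and P(E|¬H) = 0.863.
P(E) = 0.136·0.091 + 0.863·0.909 = 0.012376 + 0.78447 = 0.79684.
By Bayes' theorem, P(H|E) = 0.012376 / 0.79684 = 0.016. Hence P(¬H|E) = 1 − 0.016 = 0.984.

P(¬H | E) ≈ 0.984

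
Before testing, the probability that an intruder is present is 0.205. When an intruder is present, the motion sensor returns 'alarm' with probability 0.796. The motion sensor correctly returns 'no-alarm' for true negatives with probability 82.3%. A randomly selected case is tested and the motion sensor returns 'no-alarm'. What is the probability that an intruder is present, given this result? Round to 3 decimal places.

P(H | E) ≈ 0.060

Write H for 'an intruder is present'. Prior odds H:¬H = 0.205/0.795 = 0.25786. For the 'no-alarm' outcome, the likelihood ratio is 0.204/0.823 = 0.24787.
Posterior odds = 0.25786 × 0.24787 = 0.063917, so P(H|E) = 0.063917/(1+0.063917) = 0.060.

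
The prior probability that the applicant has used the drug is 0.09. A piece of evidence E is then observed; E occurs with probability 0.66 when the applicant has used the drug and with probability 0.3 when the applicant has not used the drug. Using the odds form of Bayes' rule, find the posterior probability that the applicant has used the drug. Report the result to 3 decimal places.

Prior odds = 0.09/(1−0.09) = 0.098901. In log-odds, ln(0.098901) = -2.3136.
Add log likelihood ratio: ln(2.2000) = 0.78846.
Posterior log-odds = -1.5252, so posterior odds = exp(-1.5252) = 0.21758. Converting, P(H|E) = 0.21758/1.2176 = 0.179.

Posterior probability ≈ 0.179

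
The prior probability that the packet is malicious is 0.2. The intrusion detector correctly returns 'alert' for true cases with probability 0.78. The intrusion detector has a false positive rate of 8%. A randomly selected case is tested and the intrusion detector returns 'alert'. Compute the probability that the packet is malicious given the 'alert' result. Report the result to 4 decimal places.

P(H | E) ≈ 0.7091

Let H be the event that the packet is malicious. P(H) = 0.2, so P(¬H) = 0.8. With E the 'alert' result, P(E|H) = 0.78 and P(E|¬H) = 0.08.
P(E) = 0.78·0.2 + 0.08·0.8 = 0.15600 + 0.064000 = 0.22000.
By Bayes' theorem, P(H|E) = 0.15600 / 0.22000 = 0.7091.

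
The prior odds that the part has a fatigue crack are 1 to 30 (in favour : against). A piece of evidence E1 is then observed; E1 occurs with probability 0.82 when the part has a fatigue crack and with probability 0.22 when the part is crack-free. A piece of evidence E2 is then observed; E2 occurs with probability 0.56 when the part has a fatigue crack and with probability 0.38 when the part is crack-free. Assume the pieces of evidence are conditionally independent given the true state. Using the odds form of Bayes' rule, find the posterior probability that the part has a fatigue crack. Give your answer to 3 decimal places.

Posterior probability ≈ 0.155

Prior odds = 1/30 = 0.033333.
Likelihood ratio for E1 = 0.82/0.22 = 3.7273.
Likelihood ratio for E2 = 0.56/0.38 = 1.4737.
Posterior odds = prior odds × LR₁ × LR₂ = 0.18309.
Posterior probability = odds/(1+odds) = 0.18309/1.1831 = 0.155.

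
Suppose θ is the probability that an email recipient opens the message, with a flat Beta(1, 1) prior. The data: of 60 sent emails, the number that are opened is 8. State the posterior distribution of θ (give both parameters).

Observing 8 successes and 52 failures updates Beta(1, 1) by adding the success and failure counts to the two shape parameters: α = 1+8 = 9, β = 1+52 = 53.

Posterior: Beta(9, 53)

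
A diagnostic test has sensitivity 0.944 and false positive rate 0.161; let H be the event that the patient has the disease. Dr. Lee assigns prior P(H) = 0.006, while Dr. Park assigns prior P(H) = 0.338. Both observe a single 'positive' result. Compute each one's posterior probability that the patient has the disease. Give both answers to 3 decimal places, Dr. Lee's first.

Dr. Lee: 0.034; Dr. Park: 0.750

P('+'|H) = 0.944, P('+'|¬H) = 0.161.
Dr. Lee: numerator 0.944·0.006 = 0.0056640; evidence = 0.0056640+0.161·0.994 = 0.16570; posterior = 0.034.
Dr. Park: numerator 0.944·0.338 = 0.31907; evidence = 0.31907+0.161·0.662 = 0.42565; posterior = 0.750.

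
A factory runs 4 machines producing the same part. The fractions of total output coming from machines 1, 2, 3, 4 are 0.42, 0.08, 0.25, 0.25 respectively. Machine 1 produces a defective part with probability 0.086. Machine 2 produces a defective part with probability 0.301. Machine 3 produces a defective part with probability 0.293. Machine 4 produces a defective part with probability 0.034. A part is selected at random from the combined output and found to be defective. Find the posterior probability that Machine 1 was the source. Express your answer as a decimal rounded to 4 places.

Posterior probability ≈ 0.2545

Tabulate prior·likelihood by source: [1] prior 0.42, lik 0.086, product 0.03612; [2] prior 0.08, lik 0.301, product 0.02408; [3] prior 0.25, lik 0.293, product 0.07325; [4] prior 0.25, lik 0.034, product 0.008500.
Normalizing constant = 0.14195; the posterior for Machine 1 is its product over the sum, 0.03612/0.14195 = 0.2545.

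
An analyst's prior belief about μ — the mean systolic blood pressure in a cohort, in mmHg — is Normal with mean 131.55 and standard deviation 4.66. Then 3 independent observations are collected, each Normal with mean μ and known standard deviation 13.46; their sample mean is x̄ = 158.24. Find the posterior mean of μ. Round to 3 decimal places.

With known σ, the Normal prior is conjugate. Weight on the data is w = (n/σ²)/(n/σ² + 1/τ₀²) = 0.0165589/(0.0165589+0.0460498) = 0.26448.
Posterior mean = w·x̄ + (1−w)·μ₀ = 0.26448·158.24 + 0.73552·131.55 = 138.609.

Posterior mean ≈ 138.609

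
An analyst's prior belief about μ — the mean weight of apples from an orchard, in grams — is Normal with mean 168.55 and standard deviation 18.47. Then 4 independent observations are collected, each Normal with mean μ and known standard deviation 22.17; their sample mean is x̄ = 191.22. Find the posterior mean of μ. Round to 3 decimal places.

Prior precision 1/τ₀² = 1/18.47² = 0.00293134; data precision n/σ² = 4/22.17² = 0.00813820.
Posterior precision = 0.00293134 + 0.00813820 = 0.0110695.
Posterior mean = (0.00293134·168.55 + 0.00813820·191.22) / 0.0110695 = 185.217.

Posterior mean ≈ 185.217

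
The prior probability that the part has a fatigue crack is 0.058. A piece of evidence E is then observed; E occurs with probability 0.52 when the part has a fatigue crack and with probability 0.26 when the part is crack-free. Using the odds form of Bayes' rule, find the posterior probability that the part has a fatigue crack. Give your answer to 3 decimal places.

Posterior probability ≈ 0.110

Prior odds = 0.058/(1−0.058) = 0.061571.
Likelihood ratio for E = 0.52/0.26 = 2.0000.
Posterior odds = prior odds × LR = 0.12314.
Posterior probability = odds/(1+odds) = 0.12314/1.1231 = 0.110.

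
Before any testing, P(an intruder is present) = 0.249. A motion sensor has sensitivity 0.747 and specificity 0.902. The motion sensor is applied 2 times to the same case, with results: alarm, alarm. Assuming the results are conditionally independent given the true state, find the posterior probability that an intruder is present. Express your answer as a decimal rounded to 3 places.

Posterior P(H) ≈ 0.951

Let H be the event that an intruder is present; start with P(H) = 0.249. P('alarm'|H) = 0.747, P('alarm'|¬H) = 0.098.
Update on result 1 ('alarm'): P(H) ← 0.747·0.2490 / (0.747·0.2490 + 0.098·0.7510) = 0.18600/0.25960 = 0.7165.
Update on result 2 ('alarm'): P(H) ← 0.747·0.7165 / (0.747·0.7165 + 0.098·0.2835) = 0.53522/0.56301 = 0.9507.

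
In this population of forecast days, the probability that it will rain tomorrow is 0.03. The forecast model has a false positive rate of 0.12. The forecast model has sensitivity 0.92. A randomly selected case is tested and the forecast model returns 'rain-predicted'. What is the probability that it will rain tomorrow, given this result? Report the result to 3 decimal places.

P(H | E) ≈ 0.192

Write H for 'it will rain tomorrow'. Prior odds H:¬H = 0.03/0.97 = 0.030928. For the 'rain-predicted' outcome, the likelihood ratio is 0.92/0.12 = 7.6667.
Posterior odds = 0.030928 × 7.6667 = 0.23711, so P(H|E) = 0.23711/(1+0.23711) = 0.192.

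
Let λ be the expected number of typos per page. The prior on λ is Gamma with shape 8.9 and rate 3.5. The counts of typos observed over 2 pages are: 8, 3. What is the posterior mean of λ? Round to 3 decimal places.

Posterior mean ≈ 3.618

Total count ∑xᵢ = 11 over n = 2 pages.
Gamma is conjugate to the Poisson likelihood: posterior is Gamma(shape = 8.9+11 = 19.9, rate = 3.5+2 = 5.5).
E[λ | data] = 19.9/5.5 = 3.618.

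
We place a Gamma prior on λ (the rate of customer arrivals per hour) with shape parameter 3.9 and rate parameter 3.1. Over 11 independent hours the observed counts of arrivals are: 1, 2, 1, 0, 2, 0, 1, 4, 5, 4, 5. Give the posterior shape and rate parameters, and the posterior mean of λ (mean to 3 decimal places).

Posterior: Gamma(shape=28.9, rate=14.1); mean ≈ 2.050

Total count ∑xᵢ = 25 over n = 11 hours.
Gamma is conjugate to the Poisson likelihood: posterior is Gamma(shape = 3.9+25 = 28.9, rate = 3.1+11 = 14.1).
Posterior mean = shape/rate = 28.9/14.1 = 2.050.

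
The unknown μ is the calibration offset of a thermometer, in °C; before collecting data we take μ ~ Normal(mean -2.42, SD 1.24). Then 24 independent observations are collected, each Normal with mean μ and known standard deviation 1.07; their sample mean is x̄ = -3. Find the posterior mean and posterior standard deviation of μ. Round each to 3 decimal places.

Prior precision 1/τ₀² = 1/1.24² = 0.650364; data precision n/σ² = 24/1.07² = 20.9625.
Posterior precision = 0.650364 + 20.9625 = 21.6129, giving posterior SD = 1/√21.6129 = 0.215.
Posterior mean = (0.650364·-2.42 + 20.9625·-3) / 21.6129 = -2.983.

Posterior mean ≈ -2.983; posterior SD ≈ 0.215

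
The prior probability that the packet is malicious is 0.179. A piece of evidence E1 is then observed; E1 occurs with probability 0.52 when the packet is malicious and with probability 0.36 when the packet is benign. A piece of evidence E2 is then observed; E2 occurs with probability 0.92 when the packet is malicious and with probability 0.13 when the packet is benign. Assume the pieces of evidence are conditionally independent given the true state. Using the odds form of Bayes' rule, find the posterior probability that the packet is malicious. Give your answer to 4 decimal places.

Prior odds = 0.179/(1−0.179) = 0.21803.
Likelihood ratio for E1 = 0.52/0.36 = 1.4444.
Likelihood ratio for E2 = 0.92/0.13 = 7.0769.
Posterior odds = prior odds × LR₁ × LR₂ = 2.2287.
Posterior probability = odds/(1+odds) = 2.2287/3.2287 = 0.6903.

Posterior probability ≈ 0.6903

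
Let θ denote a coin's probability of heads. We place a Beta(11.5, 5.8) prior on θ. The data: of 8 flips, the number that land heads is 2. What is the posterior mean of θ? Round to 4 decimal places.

Posterior mean ≈ 0.5336

Observing 2 successes and 6 failures updates Beta(11.5, 5.8) by adding the success and failure counts to the two shape parameters: α = 11.5+2 = 13.5, β = 5.8+6 = 11.8.
Posterior mean = α/(α+β) = 13.5/25.3 = 0.5336.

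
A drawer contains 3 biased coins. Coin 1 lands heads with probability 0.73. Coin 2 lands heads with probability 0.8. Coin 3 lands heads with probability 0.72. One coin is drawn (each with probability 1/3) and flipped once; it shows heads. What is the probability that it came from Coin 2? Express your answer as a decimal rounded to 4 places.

Posterior probability ≈ 0.3556

Tabulate prior·likelihood by source: [1] prior 0.333333, lik 0.73, product 0.2433; [2] prior 0.333333, lik 0.8, product 0.2667; [3] prior 0.333333, lik 0.72, product 0.2400.
Normalizing constant = 0.75000; the posterior for Coin 2 is its product over the sum, 0.2667/0.75000 = 0.3556.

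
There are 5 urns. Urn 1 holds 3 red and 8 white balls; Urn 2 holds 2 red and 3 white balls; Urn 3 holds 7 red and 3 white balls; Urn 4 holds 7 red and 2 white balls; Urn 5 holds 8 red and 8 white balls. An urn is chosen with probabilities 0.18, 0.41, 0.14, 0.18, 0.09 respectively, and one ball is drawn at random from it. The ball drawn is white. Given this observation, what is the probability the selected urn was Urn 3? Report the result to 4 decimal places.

Posterior probability ≈ 0.0833

P(white|Urn 1) = 0.7273; P(white|Urn 2) = 0.6; P(white|Urn 3) = 0.3; P(white|Urn 4) = 0.2222; P(white|Urn 5) = 0.5.
Prior × likelihood for each source: 0.18·0.7273=0.1309, 0.41·0.6=0.2460, 0.14·0.3=0.04200, 0.18·0.2222=0.04000, 0.09·0.5=0.04500. Summing gives P(white) = 0.50391.
P(Urn 3 | white) = 0.04200 / 0.50391 = 0.0833.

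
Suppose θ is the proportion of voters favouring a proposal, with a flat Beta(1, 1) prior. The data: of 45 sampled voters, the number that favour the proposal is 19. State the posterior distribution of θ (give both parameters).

Posterior: Beta(20, 27)

Observing 19 successes and 26 failures updates Beta(1, 1) by adding the success and failure counts to the two shape parameters: α = 1+19 = 20, β = 1+26 = 27.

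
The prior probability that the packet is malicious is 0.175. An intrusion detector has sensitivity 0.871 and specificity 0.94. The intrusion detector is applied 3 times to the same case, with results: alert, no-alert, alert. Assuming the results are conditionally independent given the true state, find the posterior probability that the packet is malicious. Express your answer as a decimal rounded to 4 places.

Let H be the event that the packet is malicious; start with P(H) = 0.175. P('alert'|H) = 0.871, P('alert'|¬H) = 0.06.
Update on result 1 ('alert'): P(H) ← 0.871·0.1750 / (0.871·0.1750 + 0.06·0.8250) = 0.15242/0.20192 = 0.7549.
Update on result 2 ('no-alert'): P(H) ← 0.129·0.7549 / (0.129·0.7549 + 0.94·0.2451) = 0.097377/0.32781 = 0.2971.
Update on result 3 ('alert'): P(H) ← 0.871·0.2971 / (0.871·0.2971 + 0.06·0.7029) = 0.25873/0.30091 = 0.8598.

Posterior P(H) ≈ 0.8598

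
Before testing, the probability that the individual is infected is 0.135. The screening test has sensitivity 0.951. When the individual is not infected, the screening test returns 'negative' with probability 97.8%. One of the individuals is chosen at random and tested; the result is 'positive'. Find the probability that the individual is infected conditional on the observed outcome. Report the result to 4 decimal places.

P(H | E) ≈ 0.8709

Write H for 'the individual is infected'. Prior odds H:¬H = 0.135/0.865 = 0.15607. For the 'positive' outcome, the likelihood ratio is 0.951/0.022 = 43.227.
Posterior odds = 0.15607 × 43.227 = 6.7465, so P(H|E) = 6.7465/(1+6.7465) = 0.8709.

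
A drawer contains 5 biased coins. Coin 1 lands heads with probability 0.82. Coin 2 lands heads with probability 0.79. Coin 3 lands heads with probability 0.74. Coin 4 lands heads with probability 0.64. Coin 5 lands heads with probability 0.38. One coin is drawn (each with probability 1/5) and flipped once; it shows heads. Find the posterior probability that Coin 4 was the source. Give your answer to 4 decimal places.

P(heads|C1) = 0.82; P(heads|C2) = 0.79; P(heads|C3) = 0.74; P(heads|C4) = 0.64; P(heads|C5) = 0.38.
Prior × likelihood for each source: 0.2·0.82=0.1640, 0.2·0.79=0.1580, 0.2·0.74=0.1480, 0.2·0.64=0.1280, 0.2·0.38=0.07600. Summing gives P(heads) = 0.67400.
P(Coin 4 | heads) = 0.1280 / 0.67400 = 0.1899.

Posterior probability ≈ 0.1899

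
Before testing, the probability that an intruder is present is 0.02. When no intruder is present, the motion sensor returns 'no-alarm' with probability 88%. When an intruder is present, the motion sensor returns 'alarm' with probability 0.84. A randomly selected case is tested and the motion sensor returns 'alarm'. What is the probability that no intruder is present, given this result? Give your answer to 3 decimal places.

P(¬H | E) ≈ 0.875

Write H for 'an intruder is present'. Prior odds H:¬H = 0.02/0.98 = 0.020408. For the 'alarm' outcome, the likelihood ratio is 0.84/0.12 = 7.0000.
Posterior odds = 0.020408 × 7.0000 = 0.14286, so P(H|E) = 0.14286/(1+0.14286) = 0.125. Then P(¬H|E) = 1 − 0.125 = 0.875.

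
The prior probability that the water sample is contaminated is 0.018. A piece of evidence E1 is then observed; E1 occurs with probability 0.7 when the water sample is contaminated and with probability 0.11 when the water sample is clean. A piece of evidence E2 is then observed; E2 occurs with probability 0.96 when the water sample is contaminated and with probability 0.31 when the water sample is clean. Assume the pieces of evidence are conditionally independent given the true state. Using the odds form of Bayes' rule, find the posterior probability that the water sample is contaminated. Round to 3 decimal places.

Prior odds = 0.018/(1−0.018) = 0.018330.
Likelihood ratio for E1 = 0.7/0.11 = 6.3636.
Likelihood ratio for E2 = 0.96/0.31 = 3.0968.
Posterior odds = prior odds × LR₁ × LR₂ = 0.36122.
Posterior probability = odds/(1+odds) = 0.36122/1.3612 = 0.265.

Posterior probability ≈ 0.265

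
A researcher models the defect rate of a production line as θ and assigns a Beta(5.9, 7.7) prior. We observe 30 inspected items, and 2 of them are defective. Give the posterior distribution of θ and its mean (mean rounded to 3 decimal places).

Observing 2 successes and 28 failures updates Beta(5.9, 7.7) by adding the success and failure counts to the two shape parameters: α = 5.9+2 = 7.9, β = 7.7+28 = 35.7.
Posterior mean = α/(α+β) = 7.9/43.6 = 0.181.

Posterior: Beta(7.9, 35.7); mean ≈ 0.181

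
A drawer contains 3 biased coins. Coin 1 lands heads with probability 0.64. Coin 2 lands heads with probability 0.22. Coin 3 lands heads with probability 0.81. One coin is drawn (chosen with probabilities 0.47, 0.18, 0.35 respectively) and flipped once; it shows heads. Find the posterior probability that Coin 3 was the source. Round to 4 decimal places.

Posterior probability ≈ 0.4544

Tabulate prior·likelihood by source: [1] prior 0.47, lik 0.64, product 0.3008; [2] prior 0.18, lik 0.22, product 0.03960; [3] prior 0.35, lik 0.81, product 0.2835.
Normalizing constant = 0.62390; the posterior for Coin 3 is its product over the sum, 0.2835/0.62390 = 0.4544.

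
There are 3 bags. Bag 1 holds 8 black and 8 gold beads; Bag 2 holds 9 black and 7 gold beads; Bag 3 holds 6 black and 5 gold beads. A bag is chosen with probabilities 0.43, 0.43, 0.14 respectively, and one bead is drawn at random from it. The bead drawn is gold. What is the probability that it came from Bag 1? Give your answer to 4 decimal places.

P(gold|Bag 1) = 0.5; P(gold|Bag 2) = 0.4375; P(gold|Bag 3) = 0.4545.
Prior × likelihood for each source: 0.43·0.5=0.2150, 0.43·0.4375=0.1881, 0.14·0.4545=0.06364. Summing gives P(gold) = 0.46676.
P(Bag 1 | gold) = 0.2150 / 0.46676 = 0.4606.

Posterior probability ≈ 0.4606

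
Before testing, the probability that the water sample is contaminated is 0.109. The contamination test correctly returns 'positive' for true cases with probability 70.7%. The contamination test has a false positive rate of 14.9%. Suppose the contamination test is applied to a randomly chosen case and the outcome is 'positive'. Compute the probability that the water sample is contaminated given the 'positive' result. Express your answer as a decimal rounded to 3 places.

P(H | E) ≈ 0.367

Let H be the event that the water sample is contaminated. P(H) = 0.109, so P(¬H) = 0.891. With E the 'positive' result, P(E|H) = 0.707 and P(E|¬H) = 0.149.
P(E) = 0.707·0.109 + 0.149·0.891 = 0.077063 + 0.13276 = 0.20982.
By Bayes' theorem, P(H|E) = 0.077063 / 0.20982 = 0.367.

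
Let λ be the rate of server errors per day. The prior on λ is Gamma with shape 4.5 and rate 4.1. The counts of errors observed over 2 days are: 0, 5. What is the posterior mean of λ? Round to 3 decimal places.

Total count ∑xᵢ = 5 over n = 2 days.
Gamma is conjugate to the Poisson likelihood: posterior is Gamma(shape = 4.5+5 = 9.5, rate = 4.1+2 = 6.1).
Posterior mean = shape/rate = 9.5/6.1 = 1.557.

Posterior mean ≈ 1.557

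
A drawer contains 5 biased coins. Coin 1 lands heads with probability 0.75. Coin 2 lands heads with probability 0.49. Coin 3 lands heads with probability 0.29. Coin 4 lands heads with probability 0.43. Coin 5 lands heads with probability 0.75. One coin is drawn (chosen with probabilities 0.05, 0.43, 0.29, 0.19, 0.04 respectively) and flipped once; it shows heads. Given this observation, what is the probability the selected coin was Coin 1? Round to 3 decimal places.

Posterior probability ≈ 0.084

Tabulate prior·likelihood by source: [1] prior 0.05, lik 0.75, product 0.03750; [2] prior 0.43, lik 0.49, product 0.2107; [3] prior 0.29, lik 0.29, product 0.08410; [4] prior 0.19, lik 0.43, product 0.08170; [5] prior 0.04, lik 0.75, product 0.03000.
Normalizing constant = 0.44400; the posterior for Coin 1 is its product over the sum, 0.03750/0.44400 = 0.084.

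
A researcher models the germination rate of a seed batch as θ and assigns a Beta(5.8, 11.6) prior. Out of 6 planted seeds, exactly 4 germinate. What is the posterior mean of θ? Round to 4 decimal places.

The binomial likelihood is conjugate to the Beta prior: with 4 successes and 2 failures, the posterior is Beta(5.8+4, 11.6+2) = Beta(9.8, 13.6).
E[θ | data] = 9.8/(9.8+13.6) = 0.4188.

Posterior mean ≈ 0.4188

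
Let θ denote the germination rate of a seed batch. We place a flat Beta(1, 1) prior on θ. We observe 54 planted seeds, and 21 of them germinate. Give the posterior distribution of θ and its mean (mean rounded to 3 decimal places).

Observing 21 successes and 33 failures updates Beta(1, 1) by adding the success and failure counts to the two shape parameters: α = 1+21 = 22, β = 1+33 = 34.
E[θ | data] = 22/(22+34) = 0.393.

Posterior: Beta(22, 34); mean ≈ 0.393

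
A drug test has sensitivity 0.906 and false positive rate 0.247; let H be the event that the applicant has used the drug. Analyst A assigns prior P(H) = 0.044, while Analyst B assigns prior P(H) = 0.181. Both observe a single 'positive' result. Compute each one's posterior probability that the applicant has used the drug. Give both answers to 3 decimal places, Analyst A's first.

P('+'|H) = 0.906, P('+'|¬H) = 0.247.
Analyst A: numerator 0.906·0.044 = 0.039864; evidence = 0.039864+0.247·0.956 = 0.27600; posterior = 0.144.
Analyst B: numerator 0.906·0.181 = 0.16399; evidence = 0.16399+0.247·0.819 = 0.36628; posterior = 0.448.

Analyst A: 0.144; Analyst B: 0.448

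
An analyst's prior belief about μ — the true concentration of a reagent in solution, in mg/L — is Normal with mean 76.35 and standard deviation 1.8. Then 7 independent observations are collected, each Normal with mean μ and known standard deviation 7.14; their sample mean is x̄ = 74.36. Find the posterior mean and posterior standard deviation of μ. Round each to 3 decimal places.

With known σ, the Normal prior is conjugate. Weight on the data is w = (n/σ²)/(n/σ² + 1/τ₀²) = 0.137310/(0.137310+0.308642) = 0.30790.
Posterior mean = w·x̄ + (1−w)·μ₀ = 0.30790·74.36 + 0.69210·76.35 = 75.737. Posterior variance = 1/(0.137310+0.308642) = 2.24239, so SD = 1.497.

Posterior mean ≈ 75.737; posterior SD ≈ 1.497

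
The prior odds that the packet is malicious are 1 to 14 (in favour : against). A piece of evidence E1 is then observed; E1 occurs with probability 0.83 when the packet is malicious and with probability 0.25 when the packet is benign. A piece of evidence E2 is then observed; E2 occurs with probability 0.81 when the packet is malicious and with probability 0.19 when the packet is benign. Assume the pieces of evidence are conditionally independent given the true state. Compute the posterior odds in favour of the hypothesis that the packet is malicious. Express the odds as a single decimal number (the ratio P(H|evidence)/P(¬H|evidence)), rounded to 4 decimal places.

Posterior odds ≈ 1.0110

Prior odds = 1/14 = 0.071429.
Likelihood ratio for E1 = 0.83/0.25 = 3.3200.
Likelihood ratio for E2 = 0.81/0.19 = 4.2632.
Posterior odds = prior odds × LR₁ × LR₂ = 1.0110.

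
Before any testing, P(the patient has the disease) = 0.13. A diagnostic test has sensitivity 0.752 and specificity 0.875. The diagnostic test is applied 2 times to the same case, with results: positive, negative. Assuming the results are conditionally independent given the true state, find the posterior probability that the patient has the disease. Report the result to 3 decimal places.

Posterior P(H) ≈ 0.203

With H the event that the patient has the disease, the joint likelihood of the observed sequence is P(data|H) = 0.752·0.248 = 0.18650 and P(data|¬H) = 0.125·0.875 = 0.10938.
Bayes: P(H|data) = 0.13·0.18650 / (0.13·0.18650 + 0.87·0.10938) = 0.024244/0.11940 = 0.2031.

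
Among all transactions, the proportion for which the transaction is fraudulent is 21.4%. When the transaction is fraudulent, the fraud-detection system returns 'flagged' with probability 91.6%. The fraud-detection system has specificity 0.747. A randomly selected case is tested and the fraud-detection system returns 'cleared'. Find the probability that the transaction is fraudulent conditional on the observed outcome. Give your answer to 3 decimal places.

Let H be the event that the transaction is fraudulent. P(H) = 0.214, so P(¬H) = 0.786. With E the 'cleared' result, P(E|H) = 0.084 and P(E|¬H) = 0.747.
P(E) = 0.084·0.214 + 0.747·0.786 = 0.017976 + 0.58714 = 0.60512.
By Bayes' theorem, P(H|E) = 0.017976 / 0.60512 = 0.030.

P(H | E) ≈ 0.030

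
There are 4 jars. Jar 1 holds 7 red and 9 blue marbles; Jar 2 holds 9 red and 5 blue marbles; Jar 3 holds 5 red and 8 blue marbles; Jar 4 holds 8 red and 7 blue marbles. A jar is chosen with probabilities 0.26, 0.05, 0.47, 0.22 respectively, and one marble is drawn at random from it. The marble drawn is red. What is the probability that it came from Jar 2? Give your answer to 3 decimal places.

Posterior probability ≈ 0.072

P(red|Jar 1) = 0.4375; P(red|Jar 2) = 0.6429; P(red|Jar 3) = 0.3846; P(red|Jar 4) = 0.5333.
Prior × likelihood for each source: 0.26·0.4375=0.1138, 0.05·0.6429=0.03214, 0.47·0.3846=0.1808, 0.22·0.5333=0.1173. Summing gives P(red) = 0.44400.
P(Jar 2 | red) = 0.03214 / 0.44400 = 0.072.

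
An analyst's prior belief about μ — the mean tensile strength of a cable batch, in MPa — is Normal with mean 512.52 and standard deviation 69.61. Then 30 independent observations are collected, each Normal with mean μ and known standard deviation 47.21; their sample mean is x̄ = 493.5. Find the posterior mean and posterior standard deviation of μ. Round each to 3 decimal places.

Posterior mean ≈ 493.787; posterior SD ≈ 8.554

With known σ, the Normal prior is conjugate. Weight on the data is w = (n/σ²)/(n/σ² + 1/τ₀²) = 0.0134603/(0.0134603+0.00020637) = 0.98490.
Posterior mean = w·x̄ + (1−w)·μ₀ = 0.98490·493.5 + 0.015101·512.52 = 493.787. Posterior variance = 1/(0.0134603+0.00020637) = 73.1709, so SD = 8.554.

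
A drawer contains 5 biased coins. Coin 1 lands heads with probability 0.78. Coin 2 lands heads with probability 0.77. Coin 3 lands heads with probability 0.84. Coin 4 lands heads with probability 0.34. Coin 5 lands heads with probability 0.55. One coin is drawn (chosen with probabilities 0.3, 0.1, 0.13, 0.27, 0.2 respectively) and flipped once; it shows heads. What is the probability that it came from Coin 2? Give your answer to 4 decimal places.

Posterior probability ≈ 0.1238

P(heads|C1) = 0.78; P(heads|C2) = 0.77; P(heads|C3) = 0.84; P(heads|C4) = 0.34; P(heads|C5) = 0.55.
Prior × likelihood for each source: 0.3·0.78=0.2340, 0.1·0.77=0.07700, 0.13·0.84=0.1092, 0.27·0.34=0.09180, 0.2·0.55=0.1100. Summing gives P(heads) = 0.62200.
P(Coin 2 | heads) = 0.07700 / 0.62200 = 0.1238.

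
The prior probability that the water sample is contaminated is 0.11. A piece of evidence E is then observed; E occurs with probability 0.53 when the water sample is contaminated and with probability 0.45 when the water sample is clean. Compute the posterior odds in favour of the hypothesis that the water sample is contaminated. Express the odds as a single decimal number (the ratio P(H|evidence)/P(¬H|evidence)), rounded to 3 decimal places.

Posterior odds ≈ 0.146

Prior odds = 0.11/(1−0.11) = 0.12360.
Likelihood ratio for E = 0.53/0.45 = 1.1778.
Posterior odds = prior odds × LR = 0.14557.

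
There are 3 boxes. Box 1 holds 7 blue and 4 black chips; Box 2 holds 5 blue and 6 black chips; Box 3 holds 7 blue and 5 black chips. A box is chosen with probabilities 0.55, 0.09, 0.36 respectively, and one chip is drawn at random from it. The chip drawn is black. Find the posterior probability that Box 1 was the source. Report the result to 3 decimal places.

Posterior probability ≈ 0.501

P(black|Box 1) = 0.3636; P(black|Box 2) = 0.5455; P(black|Box 3) = 0.4167.
Prior × likelihood for each source: 0.55·0.3636=0.2000, 0.09·0.5455=0.04909, 0.36·0.4167=0.1500. Summing gives P(black) = 0.39909.
P(Box 1 | black) = 0.2000 / 0.39909 = 0.501.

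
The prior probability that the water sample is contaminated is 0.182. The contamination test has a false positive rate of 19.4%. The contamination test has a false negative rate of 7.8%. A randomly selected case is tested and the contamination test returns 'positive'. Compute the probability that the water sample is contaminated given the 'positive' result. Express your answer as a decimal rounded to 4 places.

P(H | E) ≈ 0.5140

Write H for 'the water sample is contaminated'. Prior odds H:¬H = 0.182/0.818 = 0.22249. For the 'positive' outcome, the likelihood ratio is 0.922/0.194 = 4.7526.
Posterior odds = 0.22249 × 4.7526 = 1.0574, so P(H|E) = 1.0574/(1+1.0574) = 0.5140.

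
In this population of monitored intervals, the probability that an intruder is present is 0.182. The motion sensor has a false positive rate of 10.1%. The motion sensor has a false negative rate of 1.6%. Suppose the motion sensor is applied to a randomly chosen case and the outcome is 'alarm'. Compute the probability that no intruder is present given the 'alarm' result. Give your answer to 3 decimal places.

P(¬H | E) ≈ 0.316

Let H be the event that an intruder is present. P(H) = 0.182, so P(¬H) = 0.818. With E the 'alarm' result, P(E|H) = 0.984 and P(E|¬H) = 0.101.
P(E) = 0.984·0.182 + 0.101·0.818 = 0.17909 + 0.082618 = 0.26171.
By Bayes' theorem, P(H|E) = 0.17909 / 0.26171 = 0.684. Hence P(¬H|E) = 1 − 0.684 = 0.316.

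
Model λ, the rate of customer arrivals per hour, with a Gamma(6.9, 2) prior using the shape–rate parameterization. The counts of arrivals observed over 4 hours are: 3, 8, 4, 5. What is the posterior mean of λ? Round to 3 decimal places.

Posterior mean ≈ 4.483

Total count ∑xᵢ = 20 over n = 4 hours.
Gamma is conjugate to the Poisson likelihood: posterior is Gamma(shape = 6.9+20 = 26.9, rate = 2+4 = 6).
E[λ | data] = 26.9/6 = 4.483.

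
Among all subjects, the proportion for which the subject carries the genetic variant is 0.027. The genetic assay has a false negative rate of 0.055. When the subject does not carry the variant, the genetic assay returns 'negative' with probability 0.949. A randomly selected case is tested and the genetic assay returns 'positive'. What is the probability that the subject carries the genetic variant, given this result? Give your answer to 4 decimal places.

P(H | E) ≈ 0.3396

Let H be the event that the subject carries the genetic variant. P(H) = 0.027, so P(¬H) = 0.973. With E the 'positive' result, P(E|H) = 0.945 and P(E|¬H) = 0.051.
P(E) = 0.945·0.027 + 0.051·0.973 = 0.025515 + 0.049623 = 0.075138.
By Bayes' theorem, P(H|E) = 0.025515 / 0.075138 = 0.3396.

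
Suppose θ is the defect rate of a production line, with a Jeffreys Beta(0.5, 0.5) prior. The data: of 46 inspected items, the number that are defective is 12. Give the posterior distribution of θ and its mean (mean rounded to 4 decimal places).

Observing 12 successes and 34 failures updates Beta(0.5, 0.5) by adding the success and failure counts to the two shape parameters: α = 0.5+12 = 12.5, β = 0.5+34 = 34.5.
Posterior mean = α/(α+β) = 12.5/47 = 0.2660.

Posterior: Beta(12.5, 34.5); mean ≈ 0.2660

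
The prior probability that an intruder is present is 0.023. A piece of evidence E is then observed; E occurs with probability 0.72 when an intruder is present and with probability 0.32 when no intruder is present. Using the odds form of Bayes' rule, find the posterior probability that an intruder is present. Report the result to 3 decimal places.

Prior odds = 0.023/(1−0.023) = 0.023541. In log-odds, ln(0.023541) = -3.7490.
Add log likelihood ratio: ln(2.2500) = 0.81093.
Posterior log-odds = -2.9381, so posterior odds = exp(-2.9381) = 0.052968. Converting, P(H|E) = 0.052968/1.0530 = 0.050.

Posterior probability ≈ 0.050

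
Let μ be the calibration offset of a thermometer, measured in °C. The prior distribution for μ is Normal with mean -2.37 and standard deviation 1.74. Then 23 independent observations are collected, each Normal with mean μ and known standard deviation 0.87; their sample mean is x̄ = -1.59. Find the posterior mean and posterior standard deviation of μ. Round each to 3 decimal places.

Prior precision 1/τ₀² = 1/1.74² = 0.330295; data precision n/σ² = 23/0.87² = 30.3871.
Posterior precision = 0.330295 + 30.3871 = 30.7174, giving posterior SD = 1/√30.7174 = 0.180.
Posterior mean = (0.330295·-2.37 + 30.3871·-1.59) / 30.7174 = -1.598.

Posterior mean ≈ -1.598; posterior SD ≈ 0.180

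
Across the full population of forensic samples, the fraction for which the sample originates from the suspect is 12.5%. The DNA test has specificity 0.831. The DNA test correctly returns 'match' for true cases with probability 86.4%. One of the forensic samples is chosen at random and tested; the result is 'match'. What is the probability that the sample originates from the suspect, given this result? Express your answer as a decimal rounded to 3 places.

P(H | E) ≈ 0.422

Let H be the event that the sample originates from the suspect. P(H) = 0.125, so P(¬H) = 0.875. With E the 'match' result, P(E|H) = 0.864 and P(E|¬H) = 0.169.
P(E) = 0.864·0.125 + 0.169·0.875 = 0.10800 + 0.14788 = 0.25588.
By Bayes' theorem, P(H|E) = 0.10800 / 0.25588 = 0.422.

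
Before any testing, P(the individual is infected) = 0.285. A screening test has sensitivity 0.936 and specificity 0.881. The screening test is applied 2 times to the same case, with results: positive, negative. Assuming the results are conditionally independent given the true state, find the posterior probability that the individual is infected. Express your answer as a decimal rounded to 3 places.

Let H be the event that the individual is infected; start with P(H) = 0.285. P('positive'|H) = 0.936, P('positive'|¬H) = 0.119.
Update on result 1 ('positive'): P(H) ← 0.936·0.2850 / (0.936·0.2850 + 0.119·0.7150) = 0.26676/0.35185 = 0.7582.
Update on result 2 ('negative'): P(H) ← 0.064·0.7582 / (0.064·0.7582 + 0.881·0.2418) = 0.048523/0.26157 = 0.1855.

Posterior P(H) ≈ 0.186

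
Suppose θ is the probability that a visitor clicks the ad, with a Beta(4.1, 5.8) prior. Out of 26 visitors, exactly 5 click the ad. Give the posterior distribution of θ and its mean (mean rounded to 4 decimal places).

Posterior: Beta(9.1, 26.8); mean ≈ 0.2535

The binomial likelihood is conjugate to the Beta prior: with 5 successes and 21 failures, the posterior is Beta(4.1+5, 5.8+21) = Beta(9.1, 26.8).
E[θ | data] = 9.1/(9.1+26.8) = 0.2535.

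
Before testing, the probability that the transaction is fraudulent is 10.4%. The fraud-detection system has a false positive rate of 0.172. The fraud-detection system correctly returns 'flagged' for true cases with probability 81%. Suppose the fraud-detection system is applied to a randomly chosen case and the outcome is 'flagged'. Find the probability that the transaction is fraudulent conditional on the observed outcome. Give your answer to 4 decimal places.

P(H | E) ≈ 0.3534

Let H be the event that the transaction is fraudulent. P(H) = 0.104, so P(¬H) = 0.896. With E the 'flagged' result, P(E|H) = 0.81 and P(E|¬H) = 0.172.
P(E) = 0.81·0.104 + 0.172·0.896 = 0.084240 + 0.15411 = 0.23835.
By Bayes' theorem, P(H|E) = 0.084240 / 0.23835 = 0.3534.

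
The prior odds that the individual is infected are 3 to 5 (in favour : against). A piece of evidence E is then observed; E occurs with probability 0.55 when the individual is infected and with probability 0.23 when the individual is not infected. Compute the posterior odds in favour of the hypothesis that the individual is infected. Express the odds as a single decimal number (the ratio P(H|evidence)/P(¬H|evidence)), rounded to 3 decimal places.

Prior odds = 3/5 = 0.60000.
Likelihood ratio for E = 0.55/0.23 = 2.3913.
Posterior odds = prior odds × LR = 1.4348.

Posterior odds ≈ 1.435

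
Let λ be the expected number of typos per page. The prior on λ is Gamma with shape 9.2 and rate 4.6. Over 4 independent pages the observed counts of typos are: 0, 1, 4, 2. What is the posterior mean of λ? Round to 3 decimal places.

Posterior mean ≈ 1.884

The Poisson likelihood adds the total count to the shape and the number of exposure periods to the rate. Here ∑xᵢ = 7 and n = 4, so shape 9.2→16.2 and rate 4.6→8.6.
E[λ | data] = 16.2/8.6 = 1.884.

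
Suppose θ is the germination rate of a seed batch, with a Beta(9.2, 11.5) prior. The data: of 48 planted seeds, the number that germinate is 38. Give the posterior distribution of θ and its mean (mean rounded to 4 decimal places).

Observing 38 successes and 10 failures updates Beta(9.2, 11.5) by adding the success and failure counts to the two shape parameters: α = 9.2+38 = 47.2, β = 11.5+10 = 21.5.
E[θ | data] = 47.2/(47.2+21.5) = 0.6870.

Posterior: Beta(47.2, 21.5); mean ≈ 0.6870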